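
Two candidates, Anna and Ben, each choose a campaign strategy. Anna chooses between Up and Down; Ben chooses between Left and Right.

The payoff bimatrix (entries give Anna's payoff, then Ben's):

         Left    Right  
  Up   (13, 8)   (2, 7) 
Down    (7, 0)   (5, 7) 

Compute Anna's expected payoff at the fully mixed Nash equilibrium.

First find y, the probability Ben plays Left, from Anna's indifference between Up and Down: 13y + 2(1−y) = 7y + 5(1−y), giving y = 1/3.
Since Anna is indifferent in equilibrium, Anna's expected payoff equals the payoff from either row against (1/3, 2/3). Using Up: 13(1/3) + 2(2/3) = 17/3.

17/3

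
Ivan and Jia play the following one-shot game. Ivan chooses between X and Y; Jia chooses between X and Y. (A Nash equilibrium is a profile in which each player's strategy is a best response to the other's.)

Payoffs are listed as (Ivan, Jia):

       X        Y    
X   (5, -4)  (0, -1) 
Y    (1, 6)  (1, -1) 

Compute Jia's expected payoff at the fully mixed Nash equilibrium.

First find x, the probability Ivan plays X, from Jia's indifference between X and Y: −4x + 6(1−x) = −x − (1−x), giving x = 7/10.
Since Jia is indifferent in equilibrium, Jia's expected payoff equals the payoff from either column against (7/10, 3/10). Using X: −4(7/10) + 6(3/10) = -1.

-1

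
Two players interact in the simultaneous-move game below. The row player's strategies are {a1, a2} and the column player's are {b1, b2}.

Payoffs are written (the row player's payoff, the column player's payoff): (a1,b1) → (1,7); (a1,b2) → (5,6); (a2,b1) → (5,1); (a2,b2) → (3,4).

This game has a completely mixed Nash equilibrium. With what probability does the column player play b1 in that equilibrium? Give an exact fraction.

1/3

Let c be the probability that the column player plays b1. In a completely mixed equilibrium, the row player must be indifferent between a1 and a2.
The row player's expected payoff from a1 is c + 5(1−c); from a2 it is 5c + 3(1−c).
Setting these equal: −4c + 5 = 2c + 3, so c = 1/3.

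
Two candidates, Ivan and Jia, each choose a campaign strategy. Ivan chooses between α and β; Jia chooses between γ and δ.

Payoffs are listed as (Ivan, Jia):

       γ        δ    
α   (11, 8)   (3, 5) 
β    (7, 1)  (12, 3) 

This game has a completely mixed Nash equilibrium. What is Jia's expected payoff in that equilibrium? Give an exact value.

First find p, the probability Ivan plays α, from Jia's indifference between γ and δ: 8p + (1−p) = 5p + 3(1−p), giving p = 2/5.
Since Jia is indifferent in equilibrium, Jia's expected payoff equals the payoff from either column against (2/5, 3/5). Using γ: 8(2/5) + (3/5) = 19/5.

19/5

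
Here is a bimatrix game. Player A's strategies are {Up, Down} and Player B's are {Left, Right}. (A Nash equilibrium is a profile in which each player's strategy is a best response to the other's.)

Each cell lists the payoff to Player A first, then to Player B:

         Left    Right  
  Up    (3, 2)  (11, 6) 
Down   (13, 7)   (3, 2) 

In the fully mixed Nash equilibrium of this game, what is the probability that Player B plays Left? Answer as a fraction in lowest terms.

4/9

Let y be the probability that Player B plays Left. In a completely mixed equilibrium, Player A must be indifferent between Up and Down.
Player A's expected payoff from Up is 3y + 11(1−y); from Down it is 13y + 3(1−y).
Setting these equal: −8y + 11 = 10y + 3, so y = 4/9.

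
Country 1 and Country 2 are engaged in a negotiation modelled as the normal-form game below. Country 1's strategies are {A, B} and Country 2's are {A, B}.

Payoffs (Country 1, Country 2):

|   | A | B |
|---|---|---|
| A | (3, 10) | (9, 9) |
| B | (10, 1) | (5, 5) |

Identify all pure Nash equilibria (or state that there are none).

none

(A, A): Country 1 prefers B (10 > 3) — not an equilibrium.
(A, B): Country 2 prefers A (10 > 9) — not an equilibrium.
(B, A): Country 2 prefers B (5 > 1) — not an equilibrium.
(B, B): Country 1 prefers A (9 > 5) — not an equilibrium.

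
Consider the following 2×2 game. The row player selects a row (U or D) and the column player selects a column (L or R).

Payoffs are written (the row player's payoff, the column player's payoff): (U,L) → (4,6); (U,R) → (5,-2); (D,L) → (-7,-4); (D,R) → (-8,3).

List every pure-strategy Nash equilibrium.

(U, L)

(U, L): the row player gets 4 ≥ -7 from D, and the column player gets 6 ≥ -2 from R — Nash equilibrium.
(U, R): the column player prefers L (6 > -2) — not an equilibrium.
(D, L): the row player prefers U (4 > -7); the column player prefers R (3 > -4) — not an equilibrium.
(D, R): the row player prefers U (5 > -8) — not an equilibrium.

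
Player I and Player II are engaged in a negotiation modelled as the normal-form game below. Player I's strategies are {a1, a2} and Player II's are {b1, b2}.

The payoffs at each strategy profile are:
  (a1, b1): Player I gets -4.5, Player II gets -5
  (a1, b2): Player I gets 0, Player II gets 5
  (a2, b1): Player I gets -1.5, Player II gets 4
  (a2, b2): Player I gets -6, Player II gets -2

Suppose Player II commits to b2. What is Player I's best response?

a1

Against b2, Player I earns 0 from a1 and -6 from a2.
So a1 is the best response.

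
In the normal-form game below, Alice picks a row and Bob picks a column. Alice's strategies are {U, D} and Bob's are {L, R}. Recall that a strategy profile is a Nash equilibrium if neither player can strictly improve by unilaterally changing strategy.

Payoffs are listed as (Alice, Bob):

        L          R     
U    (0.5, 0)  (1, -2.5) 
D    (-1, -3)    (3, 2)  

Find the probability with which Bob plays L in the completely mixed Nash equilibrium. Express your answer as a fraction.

4/7

Let c be the probability that Bob plays L. In a completely mixed equilibrium, Alice must be indifferent between U and D.
Alice's expected payoff from U is 0.5c + (1−c); from D it is −c + 3(1−c).
Setting these equal: −0.5c + 1 = −4c + 3, so c = 4/7.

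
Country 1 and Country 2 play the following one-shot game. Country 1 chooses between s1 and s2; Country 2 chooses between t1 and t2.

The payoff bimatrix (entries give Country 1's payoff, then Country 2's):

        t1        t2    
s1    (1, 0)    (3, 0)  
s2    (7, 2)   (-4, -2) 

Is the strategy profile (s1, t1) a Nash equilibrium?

At (s1, t1), Country 1 earns 1; switching to s2 would give 7, so Country 1 would deviate.
Country 2 earns 0; switching to t2 would give 0, so Country 2 has no profitable deviation.
Since at least one player can profitably deviate, this is not a Nash equilibrium.

No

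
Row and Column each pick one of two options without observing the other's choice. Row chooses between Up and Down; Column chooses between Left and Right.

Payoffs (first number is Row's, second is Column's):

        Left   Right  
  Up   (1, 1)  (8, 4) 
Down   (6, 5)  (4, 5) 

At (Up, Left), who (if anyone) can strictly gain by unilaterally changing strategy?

Row at (Up, Left) earns 1; deviating to Down yields 6 — a strict improvement.
Column earns 1; deviating to Right yields 4 — a strict improvement.
Both Row and Column have strictly profitable deviations.

Both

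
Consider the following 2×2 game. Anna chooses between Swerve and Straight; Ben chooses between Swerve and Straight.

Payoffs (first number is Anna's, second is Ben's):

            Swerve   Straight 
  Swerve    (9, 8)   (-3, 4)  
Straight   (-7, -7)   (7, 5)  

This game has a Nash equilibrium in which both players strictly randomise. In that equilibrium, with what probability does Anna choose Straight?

1/4

Let p be the probability that Anna plays Swerve. In a completely mixed equilibrium, Ben must be indifferent between Swerve and Straight.
Ben's expected payoff from Swerve is 8p − 7(1−p); from Straight it is 4p + 5(1−p).
Setting these equal: 15p − 7 = −p + 5, so p = 3/4.
Therefore Anna plays Straight with probability 1 − 3/4 = 1/4.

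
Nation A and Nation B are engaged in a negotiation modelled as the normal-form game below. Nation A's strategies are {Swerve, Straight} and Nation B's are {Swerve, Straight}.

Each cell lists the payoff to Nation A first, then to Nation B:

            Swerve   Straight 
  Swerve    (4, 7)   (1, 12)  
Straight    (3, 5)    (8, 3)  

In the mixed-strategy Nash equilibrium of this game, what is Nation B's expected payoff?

First find x, the probability Nation A plays Swerve, from Nation B's indifference between Swerve and Straight: 7x + 5(1−x) = 12x + 3(1−x), giving x = 2/7.
Since Nation B is indifferent in equilibrium, Nation B's expected payoff equals the payoff from either column against (2/7, 5/7). Using Swerve: 7(2/7) + 5(5/7) = 39/7.

39/7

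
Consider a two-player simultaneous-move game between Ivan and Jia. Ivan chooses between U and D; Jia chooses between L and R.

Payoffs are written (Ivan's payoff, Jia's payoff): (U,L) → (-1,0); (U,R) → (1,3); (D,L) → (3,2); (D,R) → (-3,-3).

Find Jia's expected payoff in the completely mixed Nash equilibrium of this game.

First find p, the probability Ivan plays U, from Jia's indifference between L and R: 2(1−p) = 3p − 3(1−p), giving p = 5/8.
Since Jia is indifferent in equilibrium, Jia's expected payoff equals the payoff from either column against (5/8, 3/8). Using L: 2(3/8) = 3/4.

3/4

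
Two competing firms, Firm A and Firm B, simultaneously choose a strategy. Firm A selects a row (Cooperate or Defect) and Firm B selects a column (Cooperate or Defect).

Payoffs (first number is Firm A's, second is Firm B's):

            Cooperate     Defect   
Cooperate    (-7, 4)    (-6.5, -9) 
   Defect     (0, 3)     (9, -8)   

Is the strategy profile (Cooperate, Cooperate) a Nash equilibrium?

At (Cooperate, Cooperate), Firm A earns -7; switching to Defect would give 0, so Firm A would deviate.
Firm B earns 4; switching to Defect would give -9, so Firm B has no profitable deviation.
Since at least one player can profitably deviate, this is not a Nash equilibrium.

No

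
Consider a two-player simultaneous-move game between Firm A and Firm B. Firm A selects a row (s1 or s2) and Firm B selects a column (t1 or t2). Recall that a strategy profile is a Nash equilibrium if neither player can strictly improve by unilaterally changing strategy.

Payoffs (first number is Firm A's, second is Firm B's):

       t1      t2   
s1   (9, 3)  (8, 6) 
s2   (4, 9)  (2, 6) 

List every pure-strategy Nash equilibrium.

(s1, t1): Firm B prefers t2 (6 > 3) — not an equilibrium.
(s1, t2): Firm A gets 8 ≥ 2 from s2, and Firm B gets 6 ≥ 3 from t1 — Nash equilibrium.
(s2, t1): Firm A prefers s1 (9 > 4) — not an equilibrium.
(s2, t2): Firm A prefers s1 (8 > 2); Firm B prefers t1 (9 > 6) — not an equilibrium.

(s1, t2)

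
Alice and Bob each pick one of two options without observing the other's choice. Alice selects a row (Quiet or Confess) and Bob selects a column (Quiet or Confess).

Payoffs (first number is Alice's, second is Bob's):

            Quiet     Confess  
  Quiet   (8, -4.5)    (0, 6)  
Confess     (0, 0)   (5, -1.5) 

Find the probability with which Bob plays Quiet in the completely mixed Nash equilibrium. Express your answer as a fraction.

Let y be the probability that Bob plays Quiet. In a completely mixed equilibrium, Alice must be indifferent between Quiet and Confess.
Alice's expected payoff from Quiet is 8y; from Confess it is 5(1−y).
Setting these equal: 8y = −5y + 5, so y = 5/13.

5/13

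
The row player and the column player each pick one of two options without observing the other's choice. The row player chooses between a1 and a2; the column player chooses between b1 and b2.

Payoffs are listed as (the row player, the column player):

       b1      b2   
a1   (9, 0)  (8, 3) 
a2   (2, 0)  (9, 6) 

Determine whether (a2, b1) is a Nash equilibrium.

No

At (a2, b1), the row player earns 2; switching to a1 would give 9, so the row player would deviate.
The column player earns 0; switching to b2 would give 6, so the column player would deviate.
Since at least one player can profitably deviate, this is not a Nash equilibrium.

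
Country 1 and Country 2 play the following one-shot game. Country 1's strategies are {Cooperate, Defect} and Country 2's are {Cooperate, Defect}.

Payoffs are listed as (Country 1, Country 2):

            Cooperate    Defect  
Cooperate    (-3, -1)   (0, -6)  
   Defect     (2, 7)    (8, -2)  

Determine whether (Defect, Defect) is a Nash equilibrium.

No

At (Defect, Defect), Country 1 earns 8; switching to Cooperate would give 0, so Country 1 has no profitable deviation.
Country 2 earns -2; switching to Cooperate would give 7, so Country 2 would deviate.
Since at least one player can profitably deviate, this is not a Nash equilibrium.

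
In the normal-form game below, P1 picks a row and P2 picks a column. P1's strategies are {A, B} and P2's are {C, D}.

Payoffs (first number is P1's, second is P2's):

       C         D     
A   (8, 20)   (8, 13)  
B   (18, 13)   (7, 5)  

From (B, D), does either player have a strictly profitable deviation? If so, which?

P1 at (B, D) earns 7; deviating to A yields 8 — a strict improvement.
P2 earns 5; deviating to C yields 13 — a strict improvement.
Both P1 and P2 have strictly profitable deviations.

Both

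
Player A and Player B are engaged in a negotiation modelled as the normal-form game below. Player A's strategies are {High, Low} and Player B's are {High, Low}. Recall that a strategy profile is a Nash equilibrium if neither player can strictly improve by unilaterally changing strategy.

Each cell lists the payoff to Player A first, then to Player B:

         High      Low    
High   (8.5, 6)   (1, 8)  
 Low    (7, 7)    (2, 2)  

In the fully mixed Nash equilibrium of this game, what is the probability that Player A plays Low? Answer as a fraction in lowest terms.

Let r be the probability that Player A plays High. In a completely mixed equilibrium, Player B must be indifferent between High and Low.
Player B's expected payoff from High is 6r + 7(1−r); from Low it is 8r + 2(1−r).
Setting these equal: −r + 7 = 6r + 2, so r = 5/7.
Therefore Player A plays Low with probability 1 − 5/7 = 2/7.

2/7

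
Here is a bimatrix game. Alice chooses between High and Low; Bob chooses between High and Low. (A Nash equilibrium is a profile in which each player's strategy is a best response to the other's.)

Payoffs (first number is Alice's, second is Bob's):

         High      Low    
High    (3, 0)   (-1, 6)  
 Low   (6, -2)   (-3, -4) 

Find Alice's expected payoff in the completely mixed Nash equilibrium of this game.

First find y, the probability Bob plays High, from Alice's indifference between High and Low: 3y − (1−y) = 6y − 3(1−y), giving y = 2/5.
Since Alice is indifferent in equilibrium, Alice's expected payoff equals the payoff from either row against (2/5, 3/5). Using High: 3(2/5) − (3/5) = 3/5.

3/5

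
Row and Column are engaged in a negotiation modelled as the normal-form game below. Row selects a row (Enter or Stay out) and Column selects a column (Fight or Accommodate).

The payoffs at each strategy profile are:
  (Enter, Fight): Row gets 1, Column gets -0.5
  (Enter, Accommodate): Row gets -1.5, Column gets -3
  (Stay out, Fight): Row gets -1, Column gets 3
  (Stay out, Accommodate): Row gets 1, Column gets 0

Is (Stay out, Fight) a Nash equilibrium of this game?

At (Stay out, Fight), Row earns -1; switching to Enter would give 1, so Row would deviate.
Column earns 3; switching to Accommodate would give 0, so Column has no profitable deviation.
Since at least one player can profitably deviate, this is not a Nash equilibrium.

No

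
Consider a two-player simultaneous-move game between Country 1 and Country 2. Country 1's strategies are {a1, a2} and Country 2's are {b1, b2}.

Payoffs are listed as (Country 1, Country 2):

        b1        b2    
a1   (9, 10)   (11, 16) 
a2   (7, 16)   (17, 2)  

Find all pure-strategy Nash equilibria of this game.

(a1, b1): Country 2 prefers b2 (16 > 10) — not an equilibrium.
(a1, b2): Country 1 prefers a2 (17 > 11) — not an equilibrium.
(a2, b1): Country 1 prefers a1 (9 > 7) — not an equilibrium.
(a2, b2): Country 2 prefers b1 (16 > 2) — not an equilibrium.

none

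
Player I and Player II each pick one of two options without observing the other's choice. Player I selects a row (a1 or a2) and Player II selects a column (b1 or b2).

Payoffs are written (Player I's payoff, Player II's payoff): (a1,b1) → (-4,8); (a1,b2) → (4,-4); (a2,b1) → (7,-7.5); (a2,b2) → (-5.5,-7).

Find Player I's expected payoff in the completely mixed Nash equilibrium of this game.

12/41

First find q, the probability Player II plays b1, from Player I's indifference between a1 and a2: −4q + 4(1−q) = 7q − 5.5(1−q), giving q = 19/41.
Since Player I is indifferent in equilibrium, Player I's expected payoff equals the payoff from either row against (19/41, 22/41). Using a1: −4(19/41) + 4(22/41) = 12/41.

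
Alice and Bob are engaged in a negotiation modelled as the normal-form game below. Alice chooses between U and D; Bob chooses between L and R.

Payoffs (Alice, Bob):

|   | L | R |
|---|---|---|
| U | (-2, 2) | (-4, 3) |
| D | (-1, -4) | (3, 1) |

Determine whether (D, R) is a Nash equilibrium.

At (D, R), Alice earns 3; switching to U would give -4, so Alice has no profitable deviation.
Bob earns 1; switching to L would give -4, so Bob has no profitable deviation.
Neither player can gain by a unilateral deviation, so this profile is a Nash equilibrium.

Yes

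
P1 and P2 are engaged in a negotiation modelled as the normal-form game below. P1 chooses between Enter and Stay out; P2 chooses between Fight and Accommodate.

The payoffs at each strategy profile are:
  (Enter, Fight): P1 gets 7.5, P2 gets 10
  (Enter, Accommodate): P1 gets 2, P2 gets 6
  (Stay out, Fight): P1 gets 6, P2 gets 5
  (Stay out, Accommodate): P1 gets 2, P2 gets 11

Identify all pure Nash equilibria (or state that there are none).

(Enter, Fight): P1 gets 7.5 ≥ 6 from Stay out, and P2 gets 10 ≥ 6 from Accommodate — Nash equilibrium.
(Enter, Accommodate): P2 prefers Fight (10 > 6) — not an equilibrium.
(Stay out, Fight): P1 prefers Enter (7.5 > 6); P2 prefers Accommodate (11 > 5) — not an equilibrium.
(Stay out, Accommodate): P1 gets 2 ≥ 2 from Enter, and P2 gets 11 ≥ 5 from Fight — Nash equilibrium.

(Enter, Fight) and (Stay out, Accommodate)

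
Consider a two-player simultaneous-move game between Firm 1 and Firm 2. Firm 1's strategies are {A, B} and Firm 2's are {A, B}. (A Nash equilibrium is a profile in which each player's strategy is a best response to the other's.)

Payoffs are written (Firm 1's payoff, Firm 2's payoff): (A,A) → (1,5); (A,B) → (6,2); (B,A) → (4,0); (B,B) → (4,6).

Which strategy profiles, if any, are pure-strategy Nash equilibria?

(A, A): Firm 1 prefers B (4 > 1) — not an equilibrium.
(A, B): Firm 2 prefers A (5 > 2) — not an equilibrium.
(B, A): Firm 2 prefers B (6 > 0) — not an equilibrium.
(B, B): Firm 1 prefers A (6 > 4) — not an equilibrium.

none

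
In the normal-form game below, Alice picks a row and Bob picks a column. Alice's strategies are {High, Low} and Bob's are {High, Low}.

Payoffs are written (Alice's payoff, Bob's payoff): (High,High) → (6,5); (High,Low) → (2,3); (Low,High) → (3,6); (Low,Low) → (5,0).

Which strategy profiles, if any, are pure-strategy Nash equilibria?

(High, High): Alice gets 6 ≥ 3 from Low, and Bob gets 5 ≥ 3 from Low — Nash equilibrium.
(High, Low): Alice prefers Low (5 > 2); Bob prefers High (5 > 3) — not an equilibrium.
(Low, High): Alice prefers High (6 > 3) — not an equilibrium.
(Low, Low): Bob prefers High (6 > 0) — not an equilibrium.

(High, High)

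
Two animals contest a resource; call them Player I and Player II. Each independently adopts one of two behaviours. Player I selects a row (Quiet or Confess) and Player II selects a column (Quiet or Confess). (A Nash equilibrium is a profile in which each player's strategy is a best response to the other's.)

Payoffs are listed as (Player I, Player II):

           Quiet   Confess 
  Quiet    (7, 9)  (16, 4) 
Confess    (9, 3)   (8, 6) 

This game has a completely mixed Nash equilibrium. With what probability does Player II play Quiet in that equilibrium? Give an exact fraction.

Let c be the probability that Player II plays Quiet. In a completely mixed equilibrium, Player I must be indifferent between Quiet and Confess.
Player I's expected payoff from Quiet is 7c + 16(1−c); from Confess it is 9c + 8(1−c).
Setting these equal: −9c + 16 = c + 8, so c = 4/5.

4/5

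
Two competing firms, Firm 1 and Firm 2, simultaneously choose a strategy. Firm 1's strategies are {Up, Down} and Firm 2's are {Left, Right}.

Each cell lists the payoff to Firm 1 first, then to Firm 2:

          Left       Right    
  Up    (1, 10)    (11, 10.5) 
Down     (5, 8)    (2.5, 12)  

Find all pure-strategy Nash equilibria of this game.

(Up, Right)

(Up, Left): Firm 1 prefers Down (5 > 1); Firm 2 prefers Right (10.5 > 10) — not an equilibrium.
(Up, Right): Firm 1 gets 11 ≥ 2.5 from Down, and Firm 2 gets 10.5 ≥ 10 from Left — Nash equilibrium.
(Down, Left): Firm 2 prefers Right (12 > 8) — not an equilibrium.
(Down, Right): Firm 1 prefers Up (11 > 2.5) — not an equilibrium.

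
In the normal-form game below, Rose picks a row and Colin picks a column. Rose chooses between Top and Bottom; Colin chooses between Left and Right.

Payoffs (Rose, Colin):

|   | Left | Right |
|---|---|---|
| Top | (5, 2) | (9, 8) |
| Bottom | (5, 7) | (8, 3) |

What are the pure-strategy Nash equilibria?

(Top, Left): Colin prefers Right (8 > 2) — not an equilibrium.
(Top, Right): Rose gets 9 ≥ 8 from Bottom, and Colin gets 8 ≥ 2 from Left — Nash equilibrium.
(Bottom, Left): Rose gets 5 ≥ 5 from Top, and Colin gets 7 ≥ 3 from Right — Nash equilibrium.
(Bottom, Right): Rose prefers Top (9 > 8); Colin prefers Left (7 > 3) — not an equilibrium.

(Top, Right) and (Bottom, Left)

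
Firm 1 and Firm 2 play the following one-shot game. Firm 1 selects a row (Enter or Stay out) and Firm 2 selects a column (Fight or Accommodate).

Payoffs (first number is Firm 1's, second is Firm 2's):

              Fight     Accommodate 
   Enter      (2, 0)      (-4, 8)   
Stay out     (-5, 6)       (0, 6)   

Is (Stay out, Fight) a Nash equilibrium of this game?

At (Stay out, Fight), Firm 1 earns -5; switching to Enter would give 2, so Firm 1 would deviate.
Firm 2 earns 6; switching to Accommodate would give 6, so Firm 2 has no profitable deviation.
Since at least one player can profitably deviate, this is not a Nash equilibrium.

No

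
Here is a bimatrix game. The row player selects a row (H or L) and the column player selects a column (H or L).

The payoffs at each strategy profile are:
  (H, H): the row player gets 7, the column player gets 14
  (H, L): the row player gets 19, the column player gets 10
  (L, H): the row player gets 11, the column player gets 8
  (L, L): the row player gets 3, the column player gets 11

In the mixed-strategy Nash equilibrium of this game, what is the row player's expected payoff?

47/5

First find y, the probability the column player plays H, from the row player's indifference between H and L: 7y + 19(1−y) = 11y + 3(1−y), giving y = 4/5.
Since the row player is indifferent in equilibrium, the row player's expected payoff equals the payoff from either row against (4/5, 1/5). Using H: 7(4/5) + 19(1/5) = 47/5.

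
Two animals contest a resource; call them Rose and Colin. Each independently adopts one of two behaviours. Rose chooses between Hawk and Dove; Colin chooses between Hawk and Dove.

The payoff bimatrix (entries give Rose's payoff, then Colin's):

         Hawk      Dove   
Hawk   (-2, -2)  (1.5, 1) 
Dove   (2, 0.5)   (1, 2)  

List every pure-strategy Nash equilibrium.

(Hawk, Dove)

(Hawk, Hawk): Rose prefers Dove (2 > -2); Colin prefers Dove (1 > -2) — not an equilibrium.
(Hawk, Dove): Rose gets 1.5 ≥ 1 from Dove, and Colin gets 1 ≥ -2 from Hawk — Nash equilibrium.
(Dove, Hawk): Colin prefers Dove (2 > 0.5) — not an equilibrium.
(Dove, Dove): Rose prefers Hawk (1.5 > 1) — not an equilibrium.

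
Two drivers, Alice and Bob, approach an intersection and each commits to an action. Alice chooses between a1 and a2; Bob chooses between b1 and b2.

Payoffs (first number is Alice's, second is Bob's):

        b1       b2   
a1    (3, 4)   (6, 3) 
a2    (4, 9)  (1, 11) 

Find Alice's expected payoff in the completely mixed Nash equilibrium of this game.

First find q, the probability Bob plays b1, from Alice's indifference between a1 and a2: 3q + 6(1−q) = 4q + (1−q), giving q = 5/6.
Since Alice is indifferent in equilibrium, Alice's expected payoff equals the payoff from either row against (5/6, 1/6). Using a1: 3(5/6) + 6(1/6) = 7/2.

7/2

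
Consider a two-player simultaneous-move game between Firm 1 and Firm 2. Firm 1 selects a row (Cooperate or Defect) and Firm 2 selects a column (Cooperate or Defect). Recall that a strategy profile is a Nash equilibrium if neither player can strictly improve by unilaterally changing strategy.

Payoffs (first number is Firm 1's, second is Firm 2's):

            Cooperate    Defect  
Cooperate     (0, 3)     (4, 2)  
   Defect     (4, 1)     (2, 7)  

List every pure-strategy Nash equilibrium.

none

(Cooperate, Cooperate): Firm 1 prefers Defect (4 > 0) — not an equilibrium.
(Cooperate, Defect): Firm 2 prefers Cooperate (3 > 2) — not an equilibrium.
(Defect, Cooperate): Firm 2 prefers Defect (7 > 1) — not an equilibrium.
(Defect, Defect): Firm 1 prefers Cooperate (4 > 2) — not an equilibrium.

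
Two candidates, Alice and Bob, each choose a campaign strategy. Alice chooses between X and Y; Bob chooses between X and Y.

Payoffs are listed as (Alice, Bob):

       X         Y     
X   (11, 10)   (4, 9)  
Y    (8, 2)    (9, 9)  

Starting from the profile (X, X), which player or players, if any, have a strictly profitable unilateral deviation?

Neither

Alice at (X, X) earns 11; deviating to Y yields 8 — not better.
Bob earns 10; deviating to Y yields 9 — not better.
Neither player can strictly improve; the profile is a Nash equilibrium.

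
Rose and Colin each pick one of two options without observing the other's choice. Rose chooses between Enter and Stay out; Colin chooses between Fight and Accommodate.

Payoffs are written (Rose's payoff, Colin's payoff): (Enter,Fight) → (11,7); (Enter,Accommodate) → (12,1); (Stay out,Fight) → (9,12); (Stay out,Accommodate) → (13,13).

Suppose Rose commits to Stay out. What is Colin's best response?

Against Stay out, Colin earns 12 from Fight and 13 from Accommodate.
So Accommodate is the best response.

Accommodate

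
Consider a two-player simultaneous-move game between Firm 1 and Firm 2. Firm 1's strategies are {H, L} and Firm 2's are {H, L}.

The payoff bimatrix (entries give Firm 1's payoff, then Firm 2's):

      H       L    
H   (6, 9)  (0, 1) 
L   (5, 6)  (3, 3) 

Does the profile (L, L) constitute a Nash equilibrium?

No

At (L, L), Firm 1 earns 3; switching to H would give 0, so Firm 1 has no profitable deviation.
Firm 2 earns 3; switching to H would give 6, so Firm 2 would deviate.
Since at least one player can profitably deviate, this is not a Nash equilibrium.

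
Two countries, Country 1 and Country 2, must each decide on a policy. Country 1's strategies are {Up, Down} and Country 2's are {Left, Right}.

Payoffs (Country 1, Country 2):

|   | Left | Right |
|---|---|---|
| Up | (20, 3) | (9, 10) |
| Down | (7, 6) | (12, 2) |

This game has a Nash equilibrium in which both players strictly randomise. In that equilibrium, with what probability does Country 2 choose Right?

Let y be the probability that Country 2 plays Left. In a completely mixed equilibrium, Country 1 must be indifferent between Up and Down.
Country 1's expected payoff from Up is 20y + 9(1−y); from Down it is 7y + 12(1−y).
Setting these equal: 11y + 9 = −5y + 12, so y = 3/16.
Therefore Country 2 plays Right with probability 1 − 3/16 = 13/16.

13/16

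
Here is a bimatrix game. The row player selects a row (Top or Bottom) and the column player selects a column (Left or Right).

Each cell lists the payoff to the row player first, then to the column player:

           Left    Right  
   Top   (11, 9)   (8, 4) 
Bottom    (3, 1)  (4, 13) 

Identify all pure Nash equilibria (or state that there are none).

(Top, Left): the row player gets 11 ≥ 3 from Bottom, and the column player gets 9 ≥ 4 from Right — Nash equilibrium.
(Top, Right): the column player prefers Left (9 > 4) — not an equilibrium.
(Bottom, Left): the row player prefers Top (11 > 3); the column player prefers Right (13 > 1) — not an equilibrium.
(Bottom, Right): the row player prefers Top (8 > 4) — not an equilibrium.

(Top, Left)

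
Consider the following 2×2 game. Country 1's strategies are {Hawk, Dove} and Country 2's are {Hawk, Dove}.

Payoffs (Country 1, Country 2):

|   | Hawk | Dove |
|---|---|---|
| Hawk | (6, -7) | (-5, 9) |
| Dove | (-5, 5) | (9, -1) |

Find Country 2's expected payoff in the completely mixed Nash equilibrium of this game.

19/11

First find p, the probability Country 1 plays Hawk, from Country 2's indifference between Hawk and Dove: −7p + 5(1−p) = 9p − (1−p), giving p = 3/11.
Since Country 2 is indifferent in equilibrium, Country 2's expected payoff equals the payoff from either column against (3/11, 8/11). Using Hawk: −7(3/11) + 5(8/11) = 19/11.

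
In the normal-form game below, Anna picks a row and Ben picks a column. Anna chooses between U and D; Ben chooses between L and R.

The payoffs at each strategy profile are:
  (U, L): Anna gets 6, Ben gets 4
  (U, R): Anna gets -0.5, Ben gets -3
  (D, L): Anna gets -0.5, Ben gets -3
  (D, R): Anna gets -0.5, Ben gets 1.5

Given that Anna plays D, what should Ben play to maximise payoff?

Against D, Ben earns -3 from L and 1.5 from R.
So R is the best response.

R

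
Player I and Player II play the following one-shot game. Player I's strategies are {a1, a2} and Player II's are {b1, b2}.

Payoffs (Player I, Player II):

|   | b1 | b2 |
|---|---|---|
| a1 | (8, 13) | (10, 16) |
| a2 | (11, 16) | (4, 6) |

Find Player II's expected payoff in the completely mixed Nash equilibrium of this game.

178/13

First find p, the probability Player I plays a1, from Player II's indifference between b1 and b2: 13p + 16(1−p) = 16p + 6(1−p), giving p = 10/13.
Since Player II is indifferent in equilibrium, Player II's expected payoff equals the payoff from either column against (10/13, 3/13). Using b1: 13(10/13) + 16(3/13) = 178/13.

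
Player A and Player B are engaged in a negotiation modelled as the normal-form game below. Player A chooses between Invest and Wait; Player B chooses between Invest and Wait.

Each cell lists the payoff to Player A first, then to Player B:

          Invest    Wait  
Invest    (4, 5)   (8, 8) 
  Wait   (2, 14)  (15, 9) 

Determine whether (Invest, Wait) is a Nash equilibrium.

At (Invest, Wait), Player A earns 8; switching to Wait would give 15, so Player A would deviate.
Player B earns 8; switching to Invest would give 5, so Player B has no profitable deviation.
Since at least one player can profitably deviate, this is not a Nash equilibrium.

No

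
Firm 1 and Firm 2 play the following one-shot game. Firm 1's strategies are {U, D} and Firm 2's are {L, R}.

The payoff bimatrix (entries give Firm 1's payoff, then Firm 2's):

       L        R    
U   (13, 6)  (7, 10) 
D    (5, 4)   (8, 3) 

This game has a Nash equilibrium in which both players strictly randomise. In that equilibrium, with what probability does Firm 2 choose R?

8/9

Let y be the probability that Firm 2 plays L. In a completely mixed equilibrium, Firm 1 must be indifferent between U and D.
Firm 1's expected payoff from U is 13y + 7(1−y); from D it is 5y + 8(1−y).
Setting these equal: 6y + 7 = −3y + 8, so y = 1/9.
Therefore Firm 2 plays R with probability 1 − 1/9 = 8/9.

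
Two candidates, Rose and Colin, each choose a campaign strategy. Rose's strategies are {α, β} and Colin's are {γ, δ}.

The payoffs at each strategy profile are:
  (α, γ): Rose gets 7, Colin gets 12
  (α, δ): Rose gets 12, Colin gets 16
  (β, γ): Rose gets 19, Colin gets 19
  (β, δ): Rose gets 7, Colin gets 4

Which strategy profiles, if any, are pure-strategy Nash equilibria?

(α, γ): Rose prefers β (19 > 7); Colin prefers δ (16 > 12) — not an equilibrium.
(α, δ): Rose gets 12 ≥ 7 from β, and Colin gets 16 ≥ 12 from γ — Nash equilibrium.
(β, γ): Rose gets 19 ≥ 7 from α, and Colin gets 19 ≥ 4 from δ — Nash equilibrium.
(β, δ): Rose prefers α (12 > 7); Colin prefers γ (19 > 4) — not an equilibrium.

(α, δ) and (β, γ)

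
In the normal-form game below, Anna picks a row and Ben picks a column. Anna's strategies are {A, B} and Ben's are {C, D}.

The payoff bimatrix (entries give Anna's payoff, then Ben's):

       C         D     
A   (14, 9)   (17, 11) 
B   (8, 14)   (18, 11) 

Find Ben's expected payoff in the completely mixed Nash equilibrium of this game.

First find x, the probability Anna plays A, from Ben's indifference between C and D: 9x + 14(1−x) = 11x + 11(1−x), giving x = 3/5.
Since Ben is indifferent in equilibrium, Ben's expected payoff equals the payoff from either column against (3/5, 2/5). Using C: 9(3/5) + 14(2/5) = 11.

11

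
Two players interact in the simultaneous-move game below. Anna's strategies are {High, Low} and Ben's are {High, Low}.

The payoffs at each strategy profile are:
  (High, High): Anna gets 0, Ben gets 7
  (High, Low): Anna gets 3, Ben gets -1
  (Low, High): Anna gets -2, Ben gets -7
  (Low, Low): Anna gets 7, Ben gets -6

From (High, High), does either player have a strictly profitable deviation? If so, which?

Anna at (High, High) earns 0; deviating to Low yields -2 — not better.
Ben earns 7; deviating to Low yields -1 — not better.
Neither player can strictly improve; the profile is a Nash equilibrium.

Neither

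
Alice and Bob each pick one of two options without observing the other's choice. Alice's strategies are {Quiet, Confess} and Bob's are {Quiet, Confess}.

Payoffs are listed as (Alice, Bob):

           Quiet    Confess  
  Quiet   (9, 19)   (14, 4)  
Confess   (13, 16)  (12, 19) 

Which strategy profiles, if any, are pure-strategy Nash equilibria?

(Quiet, Quiet): Alice prefers Confess (13 > 9) — not an equilibrium.
(Quiet, Confess): Bob prefers Quiet (19 > 4) — not an equilibrium.
(Confess, Quiet): Bob prefers Confess (19 > 16) — not an equilibrium.
(Confess, Confess): Alice prefers Quiet (14 > 12) — not an equilibrium.

none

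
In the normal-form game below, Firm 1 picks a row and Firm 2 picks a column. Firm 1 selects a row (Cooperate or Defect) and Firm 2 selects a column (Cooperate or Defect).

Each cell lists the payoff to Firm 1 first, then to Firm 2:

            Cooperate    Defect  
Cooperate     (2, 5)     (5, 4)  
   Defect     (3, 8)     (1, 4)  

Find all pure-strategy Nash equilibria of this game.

(Defect, Cooperate)

(Cooperate, Cooperate): Firm 1 prefers Defect (3 > 2) — not an equilibrium.
(Cooperate, Defect): Firm 2 prefers Cooperate (5 > 4) — not an equilibrium.
(Defect, Cooperate): Firm 1 gets 3 ≥ 2 from Cooperate, and Firm 2 gets 8 ≥ 4 from Defect — Nash equilibrium.
(Defect, Defect): Firm 1 prefers Cooperate (5 > 1); Firm 2 prefers Cooperate (8 > 4) — not an equilibrium.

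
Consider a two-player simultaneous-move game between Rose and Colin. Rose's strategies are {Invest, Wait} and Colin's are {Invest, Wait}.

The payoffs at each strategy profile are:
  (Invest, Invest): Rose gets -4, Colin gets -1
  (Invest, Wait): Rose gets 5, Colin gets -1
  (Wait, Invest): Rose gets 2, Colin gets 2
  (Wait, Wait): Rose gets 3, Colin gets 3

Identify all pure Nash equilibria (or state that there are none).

(Invest, Invest): Rose prefers Wait (2 > -4) — not an equilibrium.
(Invest, Wait): Rose gets 5 ≥ 3 from Wait, and Colin gets -1 ≥ -1 from Invest — Nash equilibrium.
(Wait, Invest): Colin prefers Wait (3 > 2) — not an equilibrium.
(Wait, Wait): Rose prefers Invest (5 > 3) — not an equilibrium.

(Invest, Wait)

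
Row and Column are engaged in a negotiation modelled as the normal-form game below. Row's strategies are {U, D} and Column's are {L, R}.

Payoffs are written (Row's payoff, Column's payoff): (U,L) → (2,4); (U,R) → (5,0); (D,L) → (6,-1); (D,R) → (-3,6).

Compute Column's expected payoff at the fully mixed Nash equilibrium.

First find x, the probability Row plays U, from Column's indifference between L and R: 4x − (1−x) = 6(1−x), giving x = 7/11.
Since Column is indifferent in equilibrium, Column's expected payoff equals the payoff from either column against (7/11, 4/11). Using L: 4(7/11) − (4/11) = 24/11.

24/11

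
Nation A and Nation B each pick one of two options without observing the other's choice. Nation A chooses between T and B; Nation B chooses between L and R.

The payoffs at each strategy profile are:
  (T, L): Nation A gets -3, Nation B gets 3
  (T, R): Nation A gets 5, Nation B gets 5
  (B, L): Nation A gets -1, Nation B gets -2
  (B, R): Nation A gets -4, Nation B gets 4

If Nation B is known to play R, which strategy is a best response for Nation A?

T

Against R, Nation A earns 5 from T and -4 from B.
So T is the best response.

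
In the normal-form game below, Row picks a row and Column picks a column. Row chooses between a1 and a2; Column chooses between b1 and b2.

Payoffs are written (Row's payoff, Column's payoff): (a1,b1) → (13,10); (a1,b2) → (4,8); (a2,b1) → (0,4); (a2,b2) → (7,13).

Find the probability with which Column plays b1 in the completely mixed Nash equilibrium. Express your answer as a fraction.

Let c be the probability that Column plays b1. In a completely mixed equilibrium, Row must be indifferent between a1 and a2.
Row's expected payoff from a1 is 13c + 4(1−c); from a2 it is 7(1−c).
Setting these equal: 9c + 4 = −7c + 7, so c = 3/16.

3/16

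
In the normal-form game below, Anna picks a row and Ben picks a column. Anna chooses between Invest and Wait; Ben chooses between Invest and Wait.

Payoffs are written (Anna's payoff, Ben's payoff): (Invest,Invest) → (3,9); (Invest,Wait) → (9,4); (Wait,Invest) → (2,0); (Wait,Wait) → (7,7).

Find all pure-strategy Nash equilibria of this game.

(Invest, Invest)

(Invest, Invest): Anna gets 3 ≥ 2 from Wait, and Ben gets 9 ≥ 4 from Wait — Nash equilibrium.
(Invest, Wait): Ben prefers Invest (9 > 4) — not an equilibrium.
(Wait, Invest): Anna prefers Invest (3 > 2); Ben prefers Wait (7 > 0) — not an equilibrium.
(Wait, Wait): Anna prefers Invest (9 > 7) — not an equilibrium.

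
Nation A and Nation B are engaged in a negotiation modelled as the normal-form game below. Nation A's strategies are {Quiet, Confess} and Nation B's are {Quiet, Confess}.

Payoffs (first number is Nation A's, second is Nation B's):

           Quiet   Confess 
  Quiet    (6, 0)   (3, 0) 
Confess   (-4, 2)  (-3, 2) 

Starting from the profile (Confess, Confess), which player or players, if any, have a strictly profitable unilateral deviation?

Nation A

Nation A at (Confess, Confess) earns -3; deviating to Quiet yields 3 — a strict improvement.
Nation B earns 2; deviating to Quiet yields 2 — not better.
Only Nation A has a strictly profitable deviation.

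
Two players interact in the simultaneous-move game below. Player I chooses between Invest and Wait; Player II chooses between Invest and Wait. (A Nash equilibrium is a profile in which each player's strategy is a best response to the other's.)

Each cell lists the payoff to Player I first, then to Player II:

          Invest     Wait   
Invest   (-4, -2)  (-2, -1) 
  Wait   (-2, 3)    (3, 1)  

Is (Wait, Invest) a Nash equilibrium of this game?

Yes

At (Wait, Invest), Player I earns -2; switching to Invest would give -4, so Player I has no profitable deviation.
Player II earns 3; switching to Wait would give 1, so Player II has no profitable deviation.
Neither player can gain by a unilateral deviation, so this profile is a Nash equilibrium.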